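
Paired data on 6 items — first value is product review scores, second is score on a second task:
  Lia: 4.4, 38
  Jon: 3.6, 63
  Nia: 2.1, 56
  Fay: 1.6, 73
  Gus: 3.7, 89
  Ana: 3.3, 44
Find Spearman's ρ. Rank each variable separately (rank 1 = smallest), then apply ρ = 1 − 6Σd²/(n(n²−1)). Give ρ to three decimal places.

Ranks of variable 1: 6, 4, 2, 1, 5, 3
Ranks of variable 2: 1, 4, 3, 5, 6, 2
d = r₁ − r₂: 5, 0, -1, -4, -1, 1
d²: 25, 0, 1, 16, 1, 1; Σd² = 44
ρ = 1 − 6·44/(6·35) = 1 − 264/210 = -0.257

-0.257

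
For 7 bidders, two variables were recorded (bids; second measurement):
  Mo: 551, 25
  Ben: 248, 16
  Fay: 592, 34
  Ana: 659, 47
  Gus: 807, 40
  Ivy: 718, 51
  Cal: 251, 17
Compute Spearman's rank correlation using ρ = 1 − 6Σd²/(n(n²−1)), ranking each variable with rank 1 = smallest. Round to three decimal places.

0.893

Ranks of variable 1: 3, 1, 4, 5, 7, 6, 2
Ranks of variable 2: 3, 1, 4, 6, 5, 7, 2
d = r₁ − r₂: 0, 0, 0, -1, 2, -1, 0
d²: 0, 0, 0, 1, 4, 1, 0; Σd² = 6
ρ = 1 − 6·6/(7·48) = 1 − 36/336 = 0.893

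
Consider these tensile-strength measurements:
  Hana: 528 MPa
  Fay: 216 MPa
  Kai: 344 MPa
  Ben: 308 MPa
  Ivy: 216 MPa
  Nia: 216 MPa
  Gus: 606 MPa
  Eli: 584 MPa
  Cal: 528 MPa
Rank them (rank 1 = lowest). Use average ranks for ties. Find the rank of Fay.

2

Sorted (ascending): 216, 216, 216, 308, 344, 528, 528, 584, 606
The 3 values of 216 occupy positions 1–3 → average rank 2.
The 2 values of 528 occupy positions 6–7 → average rank (6+7)/2 = 6.5.
Fay has value 216 MPa → rank 2.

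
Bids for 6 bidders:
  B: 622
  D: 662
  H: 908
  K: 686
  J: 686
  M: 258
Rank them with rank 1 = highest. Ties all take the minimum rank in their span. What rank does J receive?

2

Sorted (descending): 908, 686, 686, 662, 622, 258
The 2 values of 686 occupy positions 2–3 → each gets rank 2.
J has value 686 → rank 2.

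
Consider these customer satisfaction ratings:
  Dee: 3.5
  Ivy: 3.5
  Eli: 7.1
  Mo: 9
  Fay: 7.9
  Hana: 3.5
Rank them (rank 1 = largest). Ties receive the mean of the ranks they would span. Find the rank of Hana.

5

Sorted (descending): 9, 7.9, 7.1, 3.5, 3.5, 3.5
The 3 values of 3.5 occupy positions 4–6 → average rank 5.
Hana has value 3.5 → rank 5.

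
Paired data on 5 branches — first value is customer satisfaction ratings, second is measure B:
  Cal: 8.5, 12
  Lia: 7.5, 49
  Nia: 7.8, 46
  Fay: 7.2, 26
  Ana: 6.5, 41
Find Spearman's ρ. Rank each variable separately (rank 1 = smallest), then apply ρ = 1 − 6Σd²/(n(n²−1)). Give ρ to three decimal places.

-0.200

Ranks of variable 1: 5, 3, 4, 2, 1
Ranks of variable 2: 1, 5, 4, 2, 3
d = r₁ − r₂: 4, -2, 0, 0, -2
d²: 16, 4, 0, 0, 4; Σd² = 24
ρ = 1 − 6·24/(5·24) = 1 − 144/120 = -0.200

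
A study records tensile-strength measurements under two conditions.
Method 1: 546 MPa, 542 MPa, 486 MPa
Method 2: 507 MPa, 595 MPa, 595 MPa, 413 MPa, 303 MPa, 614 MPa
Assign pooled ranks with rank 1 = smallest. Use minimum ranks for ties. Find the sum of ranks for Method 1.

Sorted (ascending): 303, 413, 486, 507, 542, 546, 595, 595, 614
The 2 values of 595 occupy positions 7–8 → each gets rank 7.
Method 1 values → pooled ranks: 546→6, 542→5, 486→3
Rank sum = 6 + 5 + 3 = 14

14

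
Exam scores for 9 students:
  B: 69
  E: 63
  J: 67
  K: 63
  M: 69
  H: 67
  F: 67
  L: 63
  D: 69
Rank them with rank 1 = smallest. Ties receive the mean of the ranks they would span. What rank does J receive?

Sorted (ascending): 63, 63, 63, 67, 67, 67, 69, 69, 69
The 3 values of 63 occupy positions 1–3 → average rank 2.
The 3 values of 67 occupy positions 4–6 → average rank 5.
The 3 values of 69 occupy positions 7–9 → average rank 8.
J has value 67 → rank 5.

5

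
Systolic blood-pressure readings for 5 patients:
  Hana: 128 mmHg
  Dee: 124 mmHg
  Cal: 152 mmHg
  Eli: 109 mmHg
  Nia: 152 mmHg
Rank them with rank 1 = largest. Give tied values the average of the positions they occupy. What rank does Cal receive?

Sorted (descending): 152, 152, 128, 124, 109
The 2 values of 152 occupy positions 1–2 → average rank (1+2)/2 = 1.5.
Cal has value 152 mmHg → rank 1.5.

1.5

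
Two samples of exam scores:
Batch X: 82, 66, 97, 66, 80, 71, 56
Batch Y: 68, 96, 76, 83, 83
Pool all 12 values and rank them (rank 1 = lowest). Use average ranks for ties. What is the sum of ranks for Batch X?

38

Sorted (ascending): 56, 66, 66, 68, 71, 76, 80, 82, 83, 83, 96, 97
The 2 values of 66 occupy positions 2–3 → average rank (2+3)/2 = 2.5.
The 2 values of 83 occupy positions 9–10 → average rank (9+10)/2 = 9.5.
Batch X values → pooled ranks: 82→8, 66→2.5, 97→12, 66→2.5, 80→7, 71→5, 56→1
Rank sum = 8 + 2.5 + 12 + 2.5 + 7 + 5 + 1 = 38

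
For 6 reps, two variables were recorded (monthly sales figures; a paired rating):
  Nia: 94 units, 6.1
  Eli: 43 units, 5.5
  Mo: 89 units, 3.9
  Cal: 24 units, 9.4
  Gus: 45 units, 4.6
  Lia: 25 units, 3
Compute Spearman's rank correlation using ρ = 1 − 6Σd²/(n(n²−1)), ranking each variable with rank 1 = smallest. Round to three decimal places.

Ranks of variable 1: 6, 3, 5, 1, 4, 2
Ranks of variable 2: 5, 4, 2, 6, 3, 1
d = r₁ − r₂: 1, -1, 3, -5, 1, 1
d²: 1, 1, 9, 25, 1, 1; Σd² = 38
ρ = 1 − 6·38/(6·35) = 1 − 228/210 = -0.086

-0.086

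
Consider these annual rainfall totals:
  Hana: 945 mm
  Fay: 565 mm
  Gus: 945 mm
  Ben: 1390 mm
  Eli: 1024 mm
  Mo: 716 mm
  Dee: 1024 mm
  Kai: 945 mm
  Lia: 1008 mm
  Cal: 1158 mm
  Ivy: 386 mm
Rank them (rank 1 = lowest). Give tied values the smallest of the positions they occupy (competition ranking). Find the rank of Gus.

Sorted (ascending): 386, 565, 716, 945, 945, 945, 1008, 1024, 1024, 1158, 1390
The 3 values of 945 occupy positions 4–6 → each gets rank 4.
The 2 values of 1024 occupy positions 8–9 → each gets rank 8.
Gus has value 945 mm → rank 4.

4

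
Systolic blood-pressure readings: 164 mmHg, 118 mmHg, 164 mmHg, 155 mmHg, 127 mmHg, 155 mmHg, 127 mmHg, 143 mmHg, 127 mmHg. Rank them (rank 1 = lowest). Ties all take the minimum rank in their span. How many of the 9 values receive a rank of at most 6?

Sorted (ascending): 118, 127, 127, 127, 143, 155, 155, 164, 164
The 3 values of 127 occupy positions 2–4 → each gets rank 2.
The 2 values of 155 occupy positions 6–7 → each gets rank 6.
The 2 values of 164 occupy positions 8–9 → each gets rank 8.
Ranks ≤ 6: {1, 2, 2, 2, 5, 6, 6} → 7 values.

7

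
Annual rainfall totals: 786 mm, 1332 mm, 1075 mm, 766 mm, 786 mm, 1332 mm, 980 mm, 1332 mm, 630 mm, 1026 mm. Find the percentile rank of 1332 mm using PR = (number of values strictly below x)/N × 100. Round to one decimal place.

N = 10.
Strictly below 1332: 7. Equal to 1332: 3.
PR = 7/10 × 100 = 70.0

70.0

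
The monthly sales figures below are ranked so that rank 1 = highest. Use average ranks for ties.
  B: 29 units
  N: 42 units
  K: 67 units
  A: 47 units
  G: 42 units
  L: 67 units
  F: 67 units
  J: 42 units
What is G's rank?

Sorted (descending): 67, 67, 67, 47, 42, 42, 42, 29
The 3 values of 67 occupy positions 1–3 → average rank 2.
The 3 values of 42 occupy positions 5–7 → average rank 6.
G has value 42 units → rank 6.

6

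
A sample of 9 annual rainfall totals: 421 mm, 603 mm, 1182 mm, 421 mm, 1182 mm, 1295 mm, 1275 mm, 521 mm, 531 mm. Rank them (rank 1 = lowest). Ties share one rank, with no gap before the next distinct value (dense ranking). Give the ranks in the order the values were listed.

1, 4, 5, 1, 5, 7, 6, 2, 3

Sorted (ascending): 421, 421, 521, 531, 603, 1182, 1182, 1275, 1295
The 2 values of 421 share dense rank 1.
The 2 values of 1182 share dense rank 5.
Remaining distinct values take the next consecutive integers.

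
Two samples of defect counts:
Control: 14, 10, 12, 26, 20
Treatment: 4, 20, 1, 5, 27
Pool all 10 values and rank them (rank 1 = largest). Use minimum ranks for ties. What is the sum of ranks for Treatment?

31

Sorted (descending): 27, 26, 20, 20, 14, 12, 10, 5, 4, 1
The 2 values of 20 occupy positions 3–4 → each gets rank 3.
Treatment values → pooled ranks: 4→9, 20→3, 1→10, 5→8, 27→1
Rank sum = 9 + 3 + 10 + 8 + 1 = 31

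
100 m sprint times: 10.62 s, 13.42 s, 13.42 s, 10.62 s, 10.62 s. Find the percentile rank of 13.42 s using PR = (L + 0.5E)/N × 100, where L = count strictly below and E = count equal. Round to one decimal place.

80.0

N = 5.
Strictly below 13.42: 3. Equal to 13.42: 2.
PR = (3 + 0.5·2)/5 × 100 = 80.0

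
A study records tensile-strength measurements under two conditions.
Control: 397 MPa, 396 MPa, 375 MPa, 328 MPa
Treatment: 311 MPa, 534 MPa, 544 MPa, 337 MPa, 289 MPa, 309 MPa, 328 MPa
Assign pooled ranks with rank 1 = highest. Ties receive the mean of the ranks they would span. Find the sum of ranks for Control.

19.5

Sorted (descending): 544, 534, 397, 396, 375, 337, 328, 328, 311, 309, 289
The 2 values of 328 occupy positions 7–8 → average rank (7+8)/2 = 7.5.
Control values → pooled ranks: 397→3, 396→4, 375→5, 328→7.5
Rank sum = 3 + 4 + 5 + 7.5 = 19.5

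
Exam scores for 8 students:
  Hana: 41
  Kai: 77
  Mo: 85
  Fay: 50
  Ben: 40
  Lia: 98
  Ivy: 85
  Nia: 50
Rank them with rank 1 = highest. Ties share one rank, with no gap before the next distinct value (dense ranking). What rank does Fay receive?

4

Sorted (descending): 98, 85, 85, 77, 50, 50, 41, 40
The 2 values of 85 share dense rank 2.
The 2 values of 50 share dense rank 4.
Remaining distinct values take the next consecutive integers.
Fay has value 50 → rank 4.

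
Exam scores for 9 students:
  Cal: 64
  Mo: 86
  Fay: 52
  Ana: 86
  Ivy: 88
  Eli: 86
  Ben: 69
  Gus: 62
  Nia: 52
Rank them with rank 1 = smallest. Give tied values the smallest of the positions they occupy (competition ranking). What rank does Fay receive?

1

Sorted (ascending): 52, 52, 62, 64, 69, 86, 86, 86, 88
The 2 values of 52 occupy positions 1–2 → each gets rank 1.
The 3 values of 86 occupy positions 6–8 → each gets rank 6.
Fay has value 52 → rank 1.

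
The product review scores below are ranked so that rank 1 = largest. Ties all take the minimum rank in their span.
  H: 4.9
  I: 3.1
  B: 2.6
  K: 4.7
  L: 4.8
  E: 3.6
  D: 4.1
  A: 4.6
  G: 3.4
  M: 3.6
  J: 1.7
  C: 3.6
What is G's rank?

Sorted (descending): 4.9, 4.8, 4.7, 4.6, 4.1, 3.6, 3.6, 3.6, 3.4, 3.1, 2.6, 1.7
The 3 values of 3.6 occupy positions 6–8 → each gets rank 6.
G has value 3.4 → rank 9.

9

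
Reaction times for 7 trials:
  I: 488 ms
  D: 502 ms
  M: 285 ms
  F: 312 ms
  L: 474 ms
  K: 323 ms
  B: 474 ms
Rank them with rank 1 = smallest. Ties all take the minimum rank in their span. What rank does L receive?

4

Sorted (ascending): 285, 312, 323, 474, 474, 488, 502
The 2 values of 474 occupy positions 4–5 → each gets rank 4.
L has value 474 ms → rank 4.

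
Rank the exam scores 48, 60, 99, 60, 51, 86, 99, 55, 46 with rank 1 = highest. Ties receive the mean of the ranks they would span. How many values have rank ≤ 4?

Sorted (descending): 99, 99, 86, 60, 60, 55, 51, 48, 46
The 2 values of 99 occupy positions 1–2 → average rank (1+2)/2 = 1.5.
The 2 values of 60 occupy positions 4–5 → average rank (4+5)/2 = 4.5.
Ranks ≤ 4: {1.5, 1.5, 3} → 3 values.

3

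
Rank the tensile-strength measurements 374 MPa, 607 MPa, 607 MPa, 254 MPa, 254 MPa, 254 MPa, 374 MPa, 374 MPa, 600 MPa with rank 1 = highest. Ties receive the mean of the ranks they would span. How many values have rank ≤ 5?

6

Sorted (descending): 607, 607, 600, 374, 374, 374, 254, 254, 254
The 2 values of 607 occupy positions 1–2 → average rank (1+2)/2 = 1.5.
The 3 values of 374 occupy positions 4–6 → average rank 5.
The 3 values of 254 occupy positions 7–9 → average rank 8.
Ranks ≤ 5: {1.5, 1.5, 3, 5, 5, 5} → 6 values.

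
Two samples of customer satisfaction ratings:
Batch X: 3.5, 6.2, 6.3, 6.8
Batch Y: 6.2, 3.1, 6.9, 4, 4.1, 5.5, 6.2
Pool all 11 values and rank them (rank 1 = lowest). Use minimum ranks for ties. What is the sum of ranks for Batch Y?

36

Sorted (ascending): 3.1, 3.5, 4, 4.1, 5.5, 6.2, 6.2, 6.2, 6.3, 6.8, 6.9
The 3 values of 6.2 occupy positions 6–8 → each gets rank 6.
Batch Y values → pooled ranks: 6.2→6, 3.1→1, 6.9→11, 4→3, 4.1→4, 5.5→5, 6.2→6
Rank sum = 6 + 1 + 11 + 3 + 4 + 5 + 6 = 36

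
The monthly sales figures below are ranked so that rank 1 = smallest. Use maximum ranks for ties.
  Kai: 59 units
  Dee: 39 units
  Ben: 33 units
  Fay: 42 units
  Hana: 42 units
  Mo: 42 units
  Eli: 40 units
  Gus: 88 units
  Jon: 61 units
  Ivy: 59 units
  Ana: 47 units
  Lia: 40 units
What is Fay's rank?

7

Sorted (ascending): 33, 39, 40, 40, 42, 42, 42, 47, 59, 59, 61, 88
The 2 values of 40 occupy positions 3–4 → each gets rank 4.
The 3 values of 42 occupy positions 5–7 → each gets rank 7.
The 2 values of 59 occupy positions 9–10 → each gets rank 10.
Fay has value 42 units → rank 7.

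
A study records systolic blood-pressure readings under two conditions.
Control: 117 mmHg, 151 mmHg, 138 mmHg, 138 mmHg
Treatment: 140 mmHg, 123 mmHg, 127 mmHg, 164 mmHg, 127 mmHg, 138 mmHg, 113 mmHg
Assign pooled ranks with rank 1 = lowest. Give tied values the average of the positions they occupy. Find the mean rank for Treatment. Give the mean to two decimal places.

Sorted (ascending): 113, 117, 123, 127, 127, 138, 138, 138, 140, 151, 164
The 2 values of 127 occupy positions 4–5 → average rank (4+5)/2 = 4.5.
The 3 values of 138 occupy positions 6–8 → average rank 7.
Treatment values → pooled ranks: 140→9, 123→3, 127→4.5, 164→11, 127→4.5, 138→7, 113→1
Mean rank = (9 + 3 + 4.5 + 11 + 4.5 + 7 + 1) / 7 = 5.71

5.71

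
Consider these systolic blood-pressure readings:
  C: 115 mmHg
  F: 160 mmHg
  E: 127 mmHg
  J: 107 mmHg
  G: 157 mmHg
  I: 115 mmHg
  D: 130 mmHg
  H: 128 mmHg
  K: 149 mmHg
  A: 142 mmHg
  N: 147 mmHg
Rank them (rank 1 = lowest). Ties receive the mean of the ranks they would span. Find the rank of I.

Sorted (ascending): 107, 115, 115, 127, 128, 130, 142, 147, 149, 157, 160
The 2 values of 115 occupy positions 2–3 → average rank (2+3)/2 = 2.5.
I has value 115 mmHg → rank 2.5.

2.5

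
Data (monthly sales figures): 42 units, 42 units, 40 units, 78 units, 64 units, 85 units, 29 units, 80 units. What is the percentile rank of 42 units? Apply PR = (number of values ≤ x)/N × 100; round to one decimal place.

50.0

N = 8.
Strictly below 42: 2. Equal to 42: 2.
PR = 4/8 × 100 = 50.0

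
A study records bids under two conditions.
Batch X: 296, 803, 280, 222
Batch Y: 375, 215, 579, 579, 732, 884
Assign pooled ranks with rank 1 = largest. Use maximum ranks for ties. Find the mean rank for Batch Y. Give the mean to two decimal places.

Sorted (descending): 884, 803, 732, 579, 579, 375, 296, 280, 222, 215
The 2 values of 579 occupy positions 4–5 → each gets rank 5.
Batch Y values → pooled ranks: 375→6, 215→10, 579→5, 579→5, 732→3, 884→1
Mean rank = (6 + 10 + 5 + 5 + 3 + 1) / 6 = 5.00

5.00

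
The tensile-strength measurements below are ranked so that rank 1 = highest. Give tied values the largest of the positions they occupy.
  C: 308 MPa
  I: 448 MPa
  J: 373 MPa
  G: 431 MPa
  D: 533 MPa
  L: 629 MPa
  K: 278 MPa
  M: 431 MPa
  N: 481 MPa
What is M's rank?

6

Sorted (descending): 629, 533, 481, 448, 431, 431, 373, 308, 278
The 2 values of 431 occupy positions 5–6 → each gets rank 6.
M has value 431 MPa → rank 6.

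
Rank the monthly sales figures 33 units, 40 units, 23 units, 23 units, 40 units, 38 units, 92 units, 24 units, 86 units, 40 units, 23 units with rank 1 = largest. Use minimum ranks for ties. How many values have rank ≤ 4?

5

Sorted (descending): 92, 86, 40, 40, 40, 38, 33, 24, 23, 23, 23
The 3 values of 40 occupy positions 3–5 → each gets rank 3.
The 3 values of 23 occupy positions 9–11 → each gets rank 9.
Ranks ≤ 4: {1, 2, 3, 3, 3} → 5 values.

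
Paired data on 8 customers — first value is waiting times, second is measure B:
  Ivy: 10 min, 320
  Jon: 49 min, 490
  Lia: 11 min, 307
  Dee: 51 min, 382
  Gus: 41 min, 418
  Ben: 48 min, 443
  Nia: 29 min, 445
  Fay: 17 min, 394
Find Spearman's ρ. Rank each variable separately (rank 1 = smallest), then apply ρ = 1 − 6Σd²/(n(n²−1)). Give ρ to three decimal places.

0.548

Ranks of variable 1: 1, 7, 2, 8, 5, 6, 4, 3
Ranks of variable 2: 2, 8, 1, 3, 5, 6, 7, 4
d = r₁ − r₂: -1, -1, 1, 5, 0, 0, -3, -1
d²: 1, 1, 1, 25, 0, 0, 9, 1; Σd² = 38
ρ = 1 − 6·38/(8·63) = 1 − 228/504 = 0.548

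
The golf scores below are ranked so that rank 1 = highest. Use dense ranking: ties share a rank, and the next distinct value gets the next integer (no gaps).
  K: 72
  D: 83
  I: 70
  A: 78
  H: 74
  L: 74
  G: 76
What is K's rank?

5

Sorted (descending): 83, 78, 76, 74, 74, 72, 70
The 2 values of 74 share dense rank 4.
Remaining distinct values take the next consecutive integers.
K has value 72 → rank 5.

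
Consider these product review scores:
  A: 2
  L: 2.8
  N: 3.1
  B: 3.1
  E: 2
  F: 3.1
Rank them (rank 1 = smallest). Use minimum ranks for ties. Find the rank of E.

Sorted (ascending): 2, 2, 2.8, 3.1, 3.1, 3.1
The 2 values of 2 occupy positions 1–2 → each gets rank 1.
The 3 values of 3.1 occupy positions 4–6 → each gets rank 4.
E has value 2 → rank 1.

1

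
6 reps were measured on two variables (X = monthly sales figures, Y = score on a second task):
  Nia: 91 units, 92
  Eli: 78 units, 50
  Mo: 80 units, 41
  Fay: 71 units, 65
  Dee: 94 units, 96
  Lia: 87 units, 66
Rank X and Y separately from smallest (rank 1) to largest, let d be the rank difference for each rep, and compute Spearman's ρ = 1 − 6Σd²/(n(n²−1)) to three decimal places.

Ranks of variable 1: 5, 2, 3, 1, 6, 4
Ranks of variable 2: 5, 2, 1, 3, 6, 4
d = r₁ − r₂: 0, 0, 2, -2, 0, 0
d²: 0, 0, 4, 4, 0, 0; Σd² = 8
ρ = 1 − 6·8/(6·35) = 1 − 48/210 = 0.771

0.771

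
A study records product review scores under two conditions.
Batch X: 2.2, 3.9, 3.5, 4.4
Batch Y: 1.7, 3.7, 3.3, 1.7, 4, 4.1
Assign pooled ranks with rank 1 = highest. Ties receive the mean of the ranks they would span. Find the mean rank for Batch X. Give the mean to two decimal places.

Sorted (descending): 4.4, 4.1, 4, 3.9, 3.7, 3.5, 3.3, 2.2, 1.7, 1.7
The 2 values of 1.7 occupy positions 9–10 → average rank (9+10)/2 = 9.5.
Batch X values → pooled ranks: 2.2→8, 3.9→4, 3.5→6, 4.4→1
Mean rank = (8 + 4 + 6 + 1) / 4 = 4.75

4.75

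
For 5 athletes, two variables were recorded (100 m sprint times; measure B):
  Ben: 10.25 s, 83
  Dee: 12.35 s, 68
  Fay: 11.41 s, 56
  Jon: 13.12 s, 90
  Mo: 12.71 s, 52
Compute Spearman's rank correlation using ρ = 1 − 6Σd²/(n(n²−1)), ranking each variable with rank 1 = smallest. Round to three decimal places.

0.100

Ranks of variable 1: 1, 3, 2, 5, 4
Ranks of variable 2: 4, 3, 2, 5, 1
d = r₁ − r₂: -3, 0, 0, 0, 3
d²: 9, 0, 0, 0, 9; Σd² = 18
ρ = 1 − 6·18/(5·24) = 1 − 108/120 = 0.100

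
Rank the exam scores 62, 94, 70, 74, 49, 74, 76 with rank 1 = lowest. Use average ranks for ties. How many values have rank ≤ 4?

Sorted (ascending): 49, 62, 70, 74, 74, 76, 94
The 2 values of 74 occupy positions 4–5 → average rank (4+5)/2 = 4.5.
Ranks ≤ 4: {1, 2, 3} → 3 values.

3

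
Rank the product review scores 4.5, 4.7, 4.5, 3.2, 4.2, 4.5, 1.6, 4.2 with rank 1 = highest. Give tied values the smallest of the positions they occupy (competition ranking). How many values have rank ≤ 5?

6

Sorted (descending): 4.7, 4.5, 4.5, 4.5, 4.2, 4.2, 3.2, 1.6
The 3 values of 4.5 occupy positions 2–4 → each gets rank 2.
The 2 values of 4.2 occupy positions 5–6 → each gets rank 5.
Ranks ≤ 5: {1, 2, 2, 2, 5, 5} → 6 values.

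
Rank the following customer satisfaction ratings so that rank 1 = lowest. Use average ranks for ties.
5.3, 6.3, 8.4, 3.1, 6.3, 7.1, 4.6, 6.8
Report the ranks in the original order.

3, 4.5, 8, 1, 4.5, 7, 2, 6

Sorted (ascending): 3.1, 4.6, 5.3, 6.3, 6.3, 6.8, 7.1, 8.4
The 2 values of 6.3 occupy positions 4–5 → average rank (4+5)/2 = 4.5.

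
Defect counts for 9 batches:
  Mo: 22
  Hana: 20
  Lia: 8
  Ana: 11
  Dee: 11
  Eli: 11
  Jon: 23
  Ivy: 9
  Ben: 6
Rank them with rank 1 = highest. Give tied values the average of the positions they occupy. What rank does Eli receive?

5

Sorted (descending): 23, 22, 20, 11, 11, 11, 9, 8, 6
The 3 values of 11 occupy positions 4–6 → average rank 5.
Eli has value 11 → rank 5.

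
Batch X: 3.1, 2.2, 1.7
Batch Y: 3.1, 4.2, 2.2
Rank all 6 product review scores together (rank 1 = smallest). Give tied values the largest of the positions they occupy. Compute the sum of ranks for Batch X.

9

Sorted (ascending): 1.7, 2.2, 2.2, 3.1, 3.1, 4.2
The 2 values of 2.2 occupy positions 2–3 → each gets rank 3.
The 2 values of 3.1 occupy positions 4–5 → each gets rank 5.
Batch X values → pooled ranks: 3.1→5, 2.2→3, 1.7→1
Rank sum = 5 + 3 + 1 = 9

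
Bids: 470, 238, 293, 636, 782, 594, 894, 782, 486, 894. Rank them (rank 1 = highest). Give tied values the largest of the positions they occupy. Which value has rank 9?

293

Sorted (descending): 894, 894, 782, 782, 636, 594, 486, 470, 293, 238
The 2 values of 894 occupy positions 1–2 → each gets rank 2.
The 2 values of 782 occupy positions 3–4 → each gets rank 4.
Rank 9 → value 293.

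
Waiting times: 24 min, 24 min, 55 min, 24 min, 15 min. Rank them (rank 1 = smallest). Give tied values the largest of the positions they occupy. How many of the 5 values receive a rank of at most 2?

1

Sorted (ascending): 15, 24, 24, 24, 55
The 3 values of 24 occupy positions 2–4 → each gets rank 4.
Ranks ≤ 2: {1} → 1 value.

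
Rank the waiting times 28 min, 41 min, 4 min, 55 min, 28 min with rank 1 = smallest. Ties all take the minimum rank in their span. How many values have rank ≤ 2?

Sorted (ascending): 4, 28, 28, 41, 55
The 2 values of 28 occupy positions 2–3 → each gets rank 2.
Ranks ≤ 2: {1, 2, 2} → 3 values.

3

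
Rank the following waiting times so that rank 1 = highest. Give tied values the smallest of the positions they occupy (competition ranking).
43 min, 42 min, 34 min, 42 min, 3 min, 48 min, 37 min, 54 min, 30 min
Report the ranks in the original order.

Sorted (descending): 54, 48, 43, 42, 42, 37, 34, 30, 3
The 2 values of 42 occupy positions 4–5 → each gets rank 4.

3, 4, 7, 4, 9, 2, 6, 1, 8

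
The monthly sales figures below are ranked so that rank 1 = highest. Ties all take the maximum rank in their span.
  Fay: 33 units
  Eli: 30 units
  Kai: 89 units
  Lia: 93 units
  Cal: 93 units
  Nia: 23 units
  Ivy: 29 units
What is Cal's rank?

Sorted (descending): 93, 93, 89, 33, 30, 29, 23
The 2 values of 93 occupy positions 1–2 → each gets rank 2.
Cal has value 93 units → rank 2.

2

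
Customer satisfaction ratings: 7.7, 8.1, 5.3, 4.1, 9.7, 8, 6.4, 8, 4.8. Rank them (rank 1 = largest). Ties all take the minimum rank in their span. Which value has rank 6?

Sorted (descending): 9.7, 8.1, 8, 8, 7.7, 6.4, 5.3, 4.8, 4.1
The 2 values of 8 occupy positions 3–4 → each gets rank 3.
Rank 6 → value 6.4.

6.4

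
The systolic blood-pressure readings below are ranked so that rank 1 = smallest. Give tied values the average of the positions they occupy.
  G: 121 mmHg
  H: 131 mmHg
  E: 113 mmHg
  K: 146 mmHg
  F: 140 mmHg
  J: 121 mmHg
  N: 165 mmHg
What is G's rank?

Sorted (ascending): 113, 121, 121, 131, 140, 146, 165
The 2 values of 121 occupy positions 2–3 → average rank (2+3)/2 = 2.5.
G has value 121 mmHg → rank 2.5.

2.5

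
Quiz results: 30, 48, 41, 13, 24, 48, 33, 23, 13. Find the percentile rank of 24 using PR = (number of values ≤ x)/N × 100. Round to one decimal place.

N = 9.
Strictly below 24: 3. Equal to 24: 1.
PR = 4/9 × 100 = 44.4

44.4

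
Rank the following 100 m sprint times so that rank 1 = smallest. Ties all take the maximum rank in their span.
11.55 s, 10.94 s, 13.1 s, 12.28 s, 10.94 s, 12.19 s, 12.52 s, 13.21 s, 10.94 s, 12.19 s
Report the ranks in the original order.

4, 3, 9, 7, 3, 6, 8, 10, 3, 6

Sorted (ascending): 10.94, 10.94, 10.94, 11.55, 12.19, 12.19, 12.28, 12.52, 13.1, 13.21
The 3 values of 10.94 occupy positions 1–3 → each gets rank 3.
The 2 values of 12.19 occupy positions 5–6 → each gets rank 6.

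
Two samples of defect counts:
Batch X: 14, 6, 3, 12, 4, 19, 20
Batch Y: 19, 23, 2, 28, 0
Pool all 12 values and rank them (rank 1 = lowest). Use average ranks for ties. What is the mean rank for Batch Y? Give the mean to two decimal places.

6.90

Sorted (ascending): 0, 2, 3, 4, 6, 12, 14, 19, 19, 20, 23, 28
The 2 values of 19 occupy positions 8–9 → average rank (8+9)/2 = 8.5.
Batch Y values → pooled ranks: 19→8.5, 23→11, 2→2, 28→12, 0→1
Mean rank = (8.5 + 11 + 2 + 12 + 1) / 5 = 6.90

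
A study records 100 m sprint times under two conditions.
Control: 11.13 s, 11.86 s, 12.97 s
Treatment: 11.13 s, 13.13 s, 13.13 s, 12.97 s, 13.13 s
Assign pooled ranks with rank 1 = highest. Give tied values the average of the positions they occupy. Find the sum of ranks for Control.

18

Sorted (descending): 13.13, 13.13, 13.13, 12.97, 12.97, 11.86, 11.13, 11.13
The 3 values of 13.13 occupy positions 1–3 → average rank 2.
The 2 values of 12.97 occupy positions 4–5 → average rank (4+5)/2 = 4.5.
The 2 values of 11.13 occupy positions 7–8 → average rank (7+8)/2 = 7.5.
Control values → pooled ranks: 11.13→7.5, 11.86→6, 12.97→4.5
Rank sum = 7.5 + 6 + 4.5 = 18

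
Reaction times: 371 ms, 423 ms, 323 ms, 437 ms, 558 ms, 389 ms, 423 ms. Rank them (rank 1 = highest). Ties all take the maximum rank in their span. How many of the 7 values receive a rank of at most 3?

2

Sorted (descending): 558, 437, 423, 423, 389, 371, 323
The 2 values of 423 occupy positions 3–4 → each gets rank 4.
Ranks ≤ 3: {1, 2} → 2 values.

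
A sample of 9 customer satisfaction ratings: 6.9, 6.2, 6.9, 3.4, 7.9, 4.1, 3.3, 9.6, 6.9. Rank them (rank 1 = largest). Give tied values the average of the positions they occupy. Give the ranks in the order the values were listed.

4, 6, 4, 8, 2, 7, 9, 1, 4

Sorted (descending): 9.6, 7.9, 6.9, 6.9, 6.9, 6.2, 4.1, 3.4, 3.3
The 3 values of 6.9 occupy positions 3–5 → average rank 4.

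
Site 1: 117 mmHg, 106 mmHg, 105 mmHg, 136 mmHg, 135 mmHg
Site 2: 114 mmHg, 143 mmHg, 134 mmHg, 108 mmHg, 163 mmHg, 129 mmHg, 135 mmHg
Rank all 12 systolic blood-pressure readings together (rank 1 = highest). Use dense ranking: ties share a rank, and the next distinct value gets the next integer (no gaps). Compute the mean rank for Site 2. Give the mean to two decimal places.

5.00

Sorted (descending): 163, 143, 136, 135, 135, 134, 129, 117, 114, 108, 106, 105
The 2 values of 135 share dense rank 4.
Remaining distinct values take the next consecutive integers.
Site 2 values → pooled ranks: 114→8, 143→2, 134→5, 108→9, 163→1, 129→6, 135→4
Mean rank = (8 + 2 + 5 + 9 + 1 + 6 + 4) / 7 = 5.00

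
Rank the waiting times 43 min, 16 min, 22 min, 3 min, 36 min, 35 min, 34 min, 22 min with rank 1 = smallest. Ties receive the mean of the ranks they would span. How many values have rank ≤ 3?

2

Sorted (ascending): 3, 16, 22, 22, 34, 35, 36, 43
The 2 values of 22 occupy positions 3–4 → average rank (3+4)/2 = 3.5.
Ranks ≤ 3: {1, 2} → 2 values.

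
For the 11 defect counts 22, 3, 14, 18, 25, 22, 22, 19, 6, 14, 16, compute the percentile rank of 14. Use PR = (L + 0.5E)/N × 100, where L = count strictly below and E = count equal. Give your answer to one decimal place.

27.3

N = 11.
Strictly below 14: 2. Equal to 14: 2.
PR = (2 + 0.5·2)/11 × 100 = 27.3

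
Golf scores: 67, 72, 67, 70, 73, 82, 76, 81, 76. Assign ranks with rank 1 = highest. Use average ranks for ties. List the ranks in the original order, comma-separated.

8.5, 6, 8.5, 7, 5, 1, 3.5, 2, 3.5

Sorted (descending): 82, 81, 76, 76, 73, 72, 70, 67, 67
The 2 values of 76 occupy positions 3–4 → average rank (3+4)/2 = 3.5.
The 2 values of 67 occupy positions 8–9 → average rank (8+9)/2 = 8.5.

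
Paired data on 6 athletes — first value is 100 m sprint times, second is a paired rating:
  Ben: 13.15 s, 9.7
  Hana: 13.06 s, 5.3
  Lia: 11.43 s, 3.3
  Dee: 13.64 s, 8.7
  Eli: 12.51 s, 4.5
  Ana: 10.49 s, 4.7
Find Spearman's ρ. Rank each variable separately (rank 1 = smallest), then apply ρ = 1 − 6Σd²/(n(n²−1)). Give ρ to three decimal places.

Ranks of variable 1: 5, 4, 2, 6, 3, 1
Ranks of variable 2: 6, 4, 1, 5, 2, 3
d = r₁ − r₂: -1, 0, 1, 1, 1, -2
d²: 1, 0, 1, 1, 1, 4; Σd² = 8
ρ = 1 − 6·8/(6·35) = 1 − 48/210 = 0.771

0.771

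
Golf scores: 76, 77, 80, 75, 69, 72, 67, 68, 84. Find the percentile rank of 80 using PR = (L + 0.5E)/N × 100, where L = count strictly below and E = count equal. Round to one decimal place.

N = 9.
Strictly below 80: 7. Equal to 80: 1.
PR = (7 + 0.5·1)/9 × 100 = 83.3

83.3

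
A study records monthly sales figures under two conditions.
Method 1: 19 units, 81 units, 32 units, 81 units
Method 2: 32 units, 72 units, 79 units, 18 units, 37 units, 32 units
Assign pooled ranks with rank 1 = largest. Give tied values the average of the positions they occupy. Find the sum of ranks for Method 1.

Sorted (descending): 81, 81, 79, 72, 37, 32, 32, 32, 19, 18
The 2 values of 81 occupy positions 1–2 → average rank (1+2)/2 = 1.5.
The 3 values of 32 occupy positions 6–8 → average rank 7.
Method 1 values → pooled ranks: 19→9, 81→1.5, 32→7, 81→1.5
Rank sum = 9 + 1.5 + 7 + 1.5 = 19

19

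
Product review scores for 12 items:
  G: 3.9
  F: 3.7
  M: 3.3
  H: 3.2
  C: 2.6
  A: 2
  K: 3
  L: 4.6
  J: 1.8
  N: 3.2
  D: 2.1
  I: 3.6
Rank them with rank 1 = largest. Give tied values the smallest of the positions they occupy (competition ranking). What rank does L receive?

1

Sorted (descending): 4.6, 3.9, 3.7, 3.6, 3.3, 3.2, 3.2, 3, 2.6, 2.1, 2, 1.8
The 2 values of 3.2 occupy positions 6–7 → each gets rank 6.
L has value 4.6 → rank 1.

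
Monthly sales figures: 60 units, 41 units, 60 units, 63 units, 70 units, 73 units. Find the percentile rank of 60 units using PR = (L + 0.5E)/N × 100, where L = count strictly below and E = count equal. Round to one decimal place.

N = 6.
Strictly below 60: 1. Equal to 60: 2.
PR = (1 + 0.5·2)/6 × 100 = 33.3

33.3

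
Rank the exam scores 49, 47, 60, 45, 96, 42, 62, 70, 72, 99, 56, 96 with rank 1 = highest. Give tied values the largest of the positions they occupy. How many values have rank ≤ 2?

1

Sorted (descending): 99, 96, 96, 72, 70, 62, 60, 56, 49, 47, 45, 42
The 2 values of 96 occupy positions 2–3 → each gets rank 3.
Ranks ≤ 2: {1} → 1 value.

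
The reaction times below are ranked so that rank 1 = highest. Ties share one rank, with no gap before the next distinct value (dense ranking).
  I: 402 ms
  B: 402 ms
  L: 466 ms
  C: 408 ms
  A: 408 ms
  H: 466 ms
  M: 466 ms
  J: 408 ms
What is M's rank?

1

Sorted (descending): 466, 466, 466, 408, 408, 408, 402, 402
The 3 values of 466 share dense rank 1.
The 3 values of 408 share dense rank 2.
The 2 values of 402 share dense rank 3.
M has value 466 ms → rank 1.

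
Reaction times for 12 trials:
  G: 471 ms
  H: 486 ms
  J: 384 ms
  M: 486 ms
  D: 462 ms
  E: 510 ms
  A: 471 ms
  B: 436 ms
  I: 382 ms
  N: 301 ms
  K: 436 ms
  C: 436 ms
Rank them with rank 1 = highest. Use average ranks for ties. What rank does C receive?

8

Sorted (descending): 510, 486, 486, 471, 471, 462, 436, 436, 436, 384, 382, 301
The 2 values of 486 occupy positions 2–3 → average rank (2+3)/2 = 2.5.
The 2 values of 471 occupy positions 4–5 → average rank (4+5)/2 = 4.5.
The 3 values of 436 occupy positions 7–9 → average rank 8.
C has value 436 ms → rank 8.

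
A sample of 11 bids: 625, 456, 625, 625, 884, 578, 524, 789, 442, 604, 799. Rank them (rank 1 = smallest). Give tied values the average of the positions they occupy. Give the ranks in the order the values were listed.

Sorted (ascending): 442, 456, 524, 578, 604, 625, 625, 625, 789, 799, 884
The 3 values of 625 occupy positions 6–8 → average rank 7.

7, 2, 7, 7, 11, 4, 3, 9, 1, 5, 10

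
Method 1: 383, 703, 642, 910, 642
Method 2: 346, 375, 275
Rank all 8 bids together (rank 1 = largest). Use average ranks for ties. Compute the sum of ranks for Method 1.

15

Sorted (descending): 910, 703, 642, 642, 383, 375, 346, 275
The 2 values of 642 occupy positions 3–4 → average rank (3+4)/2 = 3.5.
Method 1 values → pooled ranks: 383→5, 703→2, 642→3.5, 910→1, 642→3.5
Rank sum = 5 + 2 + 3.5 + 1 + 3.5 = 15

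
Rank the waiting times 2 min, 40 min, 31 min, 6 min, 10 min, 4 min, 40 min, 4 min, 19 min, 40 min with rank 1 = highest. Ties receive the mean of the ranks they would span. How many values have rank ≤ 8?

Sorted (descending): 40, 40, 40, 31, 19, 10, 6, 4, 4, 2
The 3 values of 40 occupy positions 1–3 → average rank 2.
The 2 values of 4 occupy positions 8–9 → average rank (8+9)/2 = 8.5.
Ranks ≤ 8: {2, 2, 2, 4, 5, 6, 7} → 7 values.

7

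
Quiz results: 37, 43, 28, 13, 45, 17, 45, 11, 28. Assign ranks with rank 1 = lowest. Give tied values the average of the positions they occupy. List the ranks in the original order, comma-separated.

6, 7, 4.5, 2, 8.5, 3, 8.5, 1, 4.5

Sorted (ascending): 11, 13, 17, 28, 28, 37, 43, 45, 45
The 2 values of 28 occupy positions 4–5 → average rank (4+5)/2 = 4.5.
The 2 values of 45 occupy positions 8–9 → average rank (8+9)/2 = 8.5.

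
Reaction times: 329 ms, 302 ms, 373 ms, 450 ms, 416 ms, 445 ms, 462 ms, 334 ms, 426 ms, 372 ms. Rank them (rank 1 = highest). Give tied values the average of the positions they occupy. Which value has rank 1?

462

Sorted (descending): 462, 450, 445, 426, 416, 373, 372, 334, 329, 302
No ties — each value takes its position as its rank.
Rank 1 → value 462.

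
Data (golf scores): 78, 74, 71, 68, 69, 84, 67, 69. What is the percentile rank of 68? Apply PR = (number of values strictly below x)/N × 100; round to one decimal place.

12.5

N = 8.
Strictly below 68: 1. Equal to 68: 1.
PR = 1/8 × 100 = 12.5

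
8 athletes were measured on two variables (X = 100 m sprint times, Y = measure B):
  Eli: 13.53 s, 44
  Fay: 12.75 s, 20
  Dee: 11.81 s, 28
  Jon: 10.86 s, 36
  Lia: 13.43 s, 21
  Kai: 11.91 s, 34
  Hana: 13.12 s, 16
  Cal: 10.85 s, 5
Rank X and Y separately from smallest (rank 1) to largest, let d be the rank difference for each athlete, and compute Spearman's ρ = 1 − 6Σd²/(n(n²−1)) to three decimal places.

Ranks of variable 1: 8, 5, 3, 2, 7, 4, 6, 1
Ranks of variable 2: 8, 3, 5, 7, 4, 6, 2, 1
d = r₁ − r₂: 0, 2, -2, -5, 3, -2, 4, 0
d²: 0, 4, 4, 25, 9, 4, 16, 0; Σd² = 62
ρ = 1 − 6·62/(8·63) = 1 − 372/504 = 0.262

0.262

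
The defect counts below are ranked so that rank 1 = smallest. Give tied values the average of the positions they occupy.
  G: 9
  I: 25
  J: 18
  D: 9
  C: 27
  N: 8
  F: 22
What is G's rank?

Sorted (ascending): 8, 9, 9, 18, 22, 25, 27
The 2 values of 9 occupy positions 2–3 → average rank (2+3)/2 = 2.5.
G has value 9 → rank 2.5.

2.5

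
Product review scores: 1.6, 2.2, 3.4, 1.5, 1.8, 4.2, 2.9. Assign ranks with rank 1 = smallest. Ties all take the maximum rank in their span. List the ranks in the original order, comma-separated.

2, 4, 6, 1, 3, 7, 5

Sorted (ascending): 1.5, 1.6, 1.8, 2.2, 2.9, 3.4, 4.2
No ties — each value takes its position as its rank.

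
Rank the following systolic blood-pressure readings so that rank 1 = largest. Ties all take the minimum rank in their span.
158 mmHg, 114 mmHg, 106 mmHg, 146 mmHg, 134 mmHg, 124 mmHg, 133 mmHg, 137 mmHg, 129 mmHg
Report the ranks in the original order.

Sorted (descending): 158, 146, 137, 134, 133, 129, 124, 114, 106
No ties — each value takes its position as its rank.

1, 8, 9, 2, 4, 7, 5, 3, 6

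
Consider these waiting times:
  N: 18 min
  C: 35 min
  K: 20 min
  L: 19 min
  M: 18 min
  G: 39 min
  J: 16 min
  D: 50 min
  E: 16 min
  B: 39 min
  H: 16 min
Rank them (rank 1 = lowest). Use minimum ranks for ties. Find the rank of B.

Sorted (ascending): 16, 16, 16, 18, 18, 19, 20, 35, 39, 39, 50
The 3 values of 16 occupy positions 1–3 → each gets rank 1.
The 2 values of 18 occupy positions 4–5 → each gets rank 4.
The 2 values of 39 occupy positions 9–10 → each gets rank 9.
B has value 39 min → rank 9.

9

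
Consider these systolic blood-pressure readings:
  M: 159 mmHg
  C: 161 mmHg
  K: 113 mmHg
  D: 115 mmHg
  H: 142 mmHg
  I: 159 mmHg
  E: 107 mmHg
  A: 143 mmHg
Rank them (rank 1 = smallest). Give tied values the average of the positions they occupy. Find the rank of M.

Sorted (ascending): 107, 113, 115, 142, 143, 159, 159, 161
The 2 values of 159 occupy positions 6–7 → average rank (6+7)/2 = 6.5.
M has value 159 mmHg → rank 6.5.

6.5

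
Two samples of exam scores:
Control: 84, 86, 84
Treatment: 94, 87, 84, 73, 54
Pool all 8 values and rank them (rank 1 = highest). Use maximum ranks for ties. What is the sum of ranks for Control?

Sorted (descending): 94, 87, 86, 84, 84, 84, 73, 54
The 3 values of 84 occupy positions 4–6 → each gets rank 6.
Control values → pooled ranks: 84→6, 86→3, 84→6
Rank sum = 6 + 3 + 6 = 15

15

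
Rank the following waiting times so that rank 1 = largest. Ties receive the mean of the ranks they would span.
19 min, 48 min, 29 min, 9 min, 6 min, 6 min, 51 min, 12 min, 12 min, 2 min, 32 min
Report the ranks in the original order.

Sorted (descending): 51, 48, 32, 29, 19, 12, 12, 9, 6, 6, 2
The 2 values of 12 occupy positions 6–7 → average rank (6+7)/2 = 6.5.
The 2 values of 6 occupy positions 9–10 → average rank (9+10)/2 = 9.5.

5, 2, 4, 8, 9.5, 9.5, 1, 6.5, 6.5, 11, 3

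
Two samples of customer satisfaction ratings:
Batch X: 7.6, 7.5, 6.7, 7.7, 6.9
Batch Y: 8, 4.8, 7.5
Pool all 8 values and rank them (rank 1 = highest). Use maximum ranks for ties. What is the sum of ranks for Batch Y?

14

Sorted (descending): 8, 7.7, 7.6, 7.5, 7.5, 6.9, 6.7, 4.8
The 2 values of 7.5 occupy positions 4–5 → each gets rank 5.
Batch Y values → pooled ranks: 8→1, 4.8→8, 7.5→5
Rank sum = 1 + 8 + 5 = 14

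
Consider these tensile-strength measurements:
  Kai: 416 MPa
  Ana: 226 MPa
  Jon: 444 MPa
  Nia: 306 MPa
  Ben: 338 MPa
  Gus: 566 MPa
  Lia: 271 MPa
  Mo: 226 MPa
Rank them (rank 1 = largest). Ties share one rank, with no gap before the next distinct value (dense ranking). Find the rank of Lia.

Sorted (descending): 566, 444, 416, 338, 306, 271, 226, 226
The 2 values of 226 share dense rank 7.
Remaining distinct values take the next consecutive integers.
Lia has value 271 MPa → rank 6.

6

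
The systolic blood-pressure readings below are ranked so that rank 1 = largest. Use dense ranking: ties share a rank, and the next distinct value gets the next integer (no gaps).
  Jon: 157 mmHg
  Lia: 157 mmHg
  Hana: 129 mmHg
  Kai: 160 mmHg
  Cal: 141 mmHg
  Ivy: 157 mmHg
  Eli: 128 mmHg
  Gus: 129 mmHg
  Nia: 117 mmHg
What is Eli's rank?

5

Sorted (descending): 160, 157, 157, 157, 141, 129, 129, 128, 117
The 3 values of 157 share dense rank 2.
The 2 values of 129 share dense rank 4.
Remaining distinct values take the next consecutive integers.
Eli has value 128 mmHg → rank 5.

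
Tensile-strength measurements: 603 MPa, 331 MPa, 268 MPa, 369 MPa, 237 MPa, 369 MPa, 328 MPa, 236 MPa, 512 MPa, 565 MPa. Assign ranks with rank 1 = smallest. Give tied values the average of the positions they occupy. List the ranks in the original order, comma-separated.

Sorted (ascending): 236, 237, 268, 328, 331, 369, 369, 512, 565, 603
The 2 values of 369 occupy positions 6–7 → average rank (6+7)/2 = 6.5.

10, 5, 3, 6.5, 2, 6.5, 4, 1, 8, 9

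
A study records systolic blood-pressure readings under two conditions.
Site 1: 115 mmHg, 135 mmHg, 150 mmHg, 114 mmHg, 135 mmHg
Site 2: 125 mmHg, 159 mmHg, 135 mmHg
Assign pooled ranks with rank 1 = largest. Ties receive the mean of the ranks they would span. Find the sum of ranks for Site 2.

Sorted (descending): 159, 150, 135, 135, 135, 125, 115, 114
The 3 values of 135 occupy positions 3–5 → average rank 4.
Site 2 values → pooled ranks: 125→6, 159→1, 135→4
Rank sum = 6 + 1 + 4 = 11

11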